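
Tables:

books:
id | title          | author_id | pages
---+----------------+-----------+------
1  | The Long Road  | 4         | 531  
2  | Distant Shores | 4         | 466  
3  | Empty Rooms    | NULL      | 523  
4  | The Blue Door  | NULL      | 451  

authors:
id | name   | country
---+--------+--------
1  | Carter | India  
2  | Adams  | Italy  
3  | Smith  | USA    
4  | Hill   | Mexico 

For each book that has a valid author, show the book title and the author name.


INNER JOIN keeps only books rows whose author_id matches an id in authors. Walk through each book:
  - book 1 (The Long Road): author_id=4 -> matches Hill
  - book 2 (Distant Shores): author_id=4 -> matches Hill
  - book 3 (Empty Rooms): author_id=NULL, no match -> dropped
  - book 4 (The Blue Door): author_id=NULL, no match -> dropped
So 2 of 4 rows are dropped.

SQL:
SELECT a.title, b.name AS author
FROM books a
INNER JOIN authors b ON a.author_id = b.id

Result:
title          | author
---------------+-------
The Long Road  | Hill  
Distant Shores | Hill  


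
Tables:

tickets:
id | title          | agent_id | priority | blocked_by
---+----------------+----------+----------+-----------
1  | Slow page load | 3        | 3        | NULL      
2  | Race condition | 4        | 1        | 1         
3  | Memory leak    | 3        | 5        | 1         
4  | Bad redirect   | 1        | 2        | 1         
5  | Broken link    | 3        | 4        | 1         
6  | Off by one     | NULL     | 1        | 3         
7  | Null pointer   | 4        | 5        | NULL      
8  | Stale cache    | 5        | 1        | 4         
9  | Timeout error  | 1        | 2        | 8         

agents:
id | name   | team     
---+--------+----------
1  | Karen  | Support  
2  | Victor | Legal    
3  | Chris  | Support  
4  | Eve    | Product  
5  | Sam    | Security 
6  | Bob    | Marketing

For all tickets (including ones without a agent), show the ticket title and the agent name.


LEFT JOIN keeps every row from tickets (the left table); where agent_id has no match in agents, the agent columns become NULL. Walk through each ticket:
  - ticket 1 (Slow page load): agent_id=3 -> matches Chris
  - ticket 2 (Race condition): agent_id=4 -> matches Eve
  - ticket 3 (Memory leak): agent_id=3 -> matches Chris
  - ticket 4 (Bad redirect): agent_id=1 -> matches Karen
  - ticket 5 (Broken link): agent_id=3 -> matches Chris
  - ticket 6 (Off by one): agent_id=NULL, no match -> kept with NULL
  - ticket 7 (Null pointer): agent_id=4 -> matches Eve
  - ticket 8 (Stale cache): agent_id=5 -> matches Sam
  - ticket 9 (Timeout error): agent_id=1 -> matches Karen
All 9 rows appear; 1 has NULL agent.

SQL:
SELECT a.title, b.name AS agent
FROM tickets a
LEFT JOIN agents b ON a.agent_id = b.id

Result:
title          | agent
---------------+------
Slow page load | Chris
Race condition | Eve  
Memory leak    | Chris
Bad redirect   | Karen
Broken link    | Chris
Off by one     | NULL 
Null pointer   | Eve  
Stale cache    | Sam  
Timeout error  | Karen


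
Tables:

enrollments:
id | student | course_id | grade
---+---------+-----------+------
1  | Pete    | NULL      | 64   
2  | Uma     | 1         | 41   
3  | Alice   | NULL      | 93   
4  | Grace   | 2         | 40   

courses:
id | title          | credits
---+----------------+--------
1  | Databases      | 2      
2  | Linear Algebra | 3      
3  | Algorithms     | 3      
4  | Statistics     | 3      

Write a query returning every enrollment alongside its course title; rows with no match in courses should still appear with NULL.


LEFT JOIN keeps every row from enrollments (the left table); where course_id has no match in courses, the course columns become NULL. Walk through each enrollment:
  - enrollment 1 (Pete): course_id=NULL, no match -> kept with NULL
  - enrollment 2 (Uma): course_id=1 -> matches Databases
  - enrollment 3 (Alice): course_id=NULL, no match -> kept with NULL
  - enrollment 4 (Grace): course_id=2 -> matches Linear Algebra
All 4 rows appear; 2 have NULL course.

SQL:
SELECT a.student, b.title AS course
FROM enrollments a
LEFT JOIN courses b ON a.course_id = b.id

Result:
student | course        
--------+---------------
Pete    | NULL          
Uma     | Databases     
Alice   | NULL          
Grace   | Linear Algebra


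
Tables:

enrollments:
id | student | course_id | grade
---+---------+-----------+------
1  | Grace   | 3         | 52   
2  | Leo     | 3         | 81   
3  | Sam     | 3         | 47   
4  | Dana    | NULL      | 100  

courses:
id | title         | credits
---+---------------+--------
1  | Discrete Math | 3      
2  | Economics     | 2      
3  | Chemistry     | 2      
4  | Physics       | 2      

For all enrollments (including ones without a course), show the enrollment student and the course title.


LEFT JOIN keeps every row from enrollments (the left table); where course_id has no match in courses, the course columns become NULL. Walk through each enrollment:
  - enrollment 1 (Grace): course_id=3 -> matches Chemistry
  - enrollment 2 (Leo): course_id=3 -> matches Chemistry
  - enrollment 3 (Sam): course_id=3 -> matches Chemistry
  - enrollment 4 (Dana): course_id=NULL, no match -> kept with NULL
All 4 rows appear; 1 has NULL course.

SQL:
SELECT a.student, b.title AS course
FROM enrollments a
LEFT JOIN courses b ON a.course_id = b.id

Result:
student | course   
--------+----------
Grace   | Chemistry
Leo     | Chemistry
Sam     | Chemistry
Dana    | NULL     


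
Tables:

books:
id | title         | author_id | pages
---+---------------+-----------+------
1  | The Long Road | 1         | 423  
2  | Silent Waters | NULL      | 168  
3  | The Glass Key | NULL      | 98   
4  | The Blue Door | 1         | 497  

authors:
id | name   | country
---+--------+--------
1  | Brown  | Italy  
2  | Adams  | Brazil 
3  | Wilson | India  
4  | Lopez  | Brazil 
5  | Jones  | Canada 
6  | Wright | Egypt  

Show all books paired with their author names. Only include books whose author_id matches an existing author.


INNER JOIN keeps only books rows whose author_id matches an id in authors. Walk through each book:
  - book 1 (The Long Road): author_id=1 -> matches Brown
  - book 2 (Silent Waters): author_id=NULL, no match -> dropped
  - book 3 (The Glass Key): author_id=NULL, no match -> dropped
  - book 4 (The Blue Door): author_id=1 -> matches Brown
So 2 of 4 rows are dropped.

SQL:
SELECT a.title, b.name AS author
FROM books a
INNER JOIN authors b ON a.author_id = b.id

Result:
title         | author
--------------+-------
The Long Road | Brown 
The Blue Door | Brown 


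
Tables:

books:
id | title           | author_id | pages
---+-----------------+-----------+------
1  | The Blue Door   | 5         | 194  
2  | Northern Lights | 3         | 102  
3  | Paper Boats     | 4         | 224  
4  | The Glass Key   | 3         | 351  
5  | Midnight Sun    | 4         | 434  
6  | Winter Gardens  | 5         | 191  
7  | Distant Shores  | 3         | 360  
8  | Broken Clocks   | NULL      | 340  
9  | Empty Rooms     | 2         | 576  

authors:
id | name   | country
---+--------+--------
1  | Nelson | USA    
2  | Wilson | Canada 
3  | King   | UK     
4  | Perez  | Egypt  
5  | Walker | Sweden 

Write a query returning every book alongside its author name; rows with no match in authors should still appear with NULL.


LEFT JOIN keeps every row from books (the left table); where author_id has no match in authors, the author columns become NULL. Walk through each book:
  - book 1 (The Blue Door): author_id=5 -> matches Walker
  - book 2 (Northern Lights): author_id=3 -> matches King
  - book 3 (Paper Boats): author_id=4 -> matches Perez
  - book 4 (The Glass Key): author_id=3 -> matches King
  - book 5 (Midnight Sun): author_id=4 -> matches Perez
  - book 6 (Winter Gardens): author_id=5 -> matches Walker
  - book 7 (Distant Shores): author_id=3 -> matches King
  - book 8 (Broken Clocks): author_id=NULL, no match -> kept with NULL
  - book 9 (Empty Rooms): author_id=2 -> matches Wilson
All 9 rows appear; 1 has NULL author.

SQL:
SELECT a.title, b.name AS author
FROM books a
LEFT JOIN authors b ON a.author_id = b.id

Result:
title           | author
----------------+-------
The Blue Door   | Walker
Northern Lights | King  
Paper Boats     | Perez 
The Glass Key   | King  
Midnight Sun    | Perez 
Winter Gardens  | Walker
Distant Shores  | King  
Broken Clocks   | NULL  
Empty Rooms     | Wilson


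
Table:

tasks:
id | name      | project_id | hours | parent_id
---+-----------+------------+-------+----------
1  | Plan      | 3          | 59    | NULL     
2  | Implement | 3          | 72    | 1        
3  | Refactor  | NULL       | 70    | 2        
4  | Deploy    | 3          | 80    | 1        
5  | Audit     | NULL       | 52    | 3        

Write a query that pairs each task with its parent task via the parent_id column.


This is a self-join: tasks is joined to a second copy of itself, matching each row's parent_id to another row's id. Use LEFT JOIN so rows with parent_id=NULL are kept.
  - task 1 (Plan): parent_id=NULL -> NULL
  - task 2 (Implement): parent_id=1 -> Plan
  - task 3 (Refactor): parent_id=2 -> Implement
  - task 4 (Deploy): parent_id=1 -> Plan
  - task 5 (Audit): parent_id=3 -> Refactor

SQL:
SELECT a.name AS item, b.name AS parent
FROM tasks a
LEFT JOIN tasks b ON a.parent_id = b.id

Result:
item      | parent   
----------+----------
Plan      | NULL     
Implement | Plan     
Refactor  | Implement
Deploy    | Plan     
Audit     | Refactor 


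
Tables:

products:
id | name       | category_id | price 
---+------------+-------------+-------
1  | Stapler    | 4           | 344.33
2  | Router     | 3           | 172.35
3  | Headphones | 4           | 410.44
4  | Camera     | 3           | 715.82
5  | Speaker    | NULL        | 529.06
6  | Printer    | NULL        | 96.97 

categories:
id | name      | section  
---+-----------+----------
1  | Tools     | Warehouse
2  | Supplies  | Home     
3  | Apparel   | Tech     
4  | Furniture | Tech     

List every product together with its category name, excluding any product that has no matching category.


INNER JOIN keeps only products rows whose category_id matches an id in categories. Walk through each product:
  - product 1 (Stapler): category_id=4 -> matches Furniture
  - product 2 (Router): category_id=3 -> matches Apparel
  - product 3 (Headphones): category_id=4 -> matches Furniture
  - product 4 (Camera): category_id=3 -> matches Apparel
  - product 5 (Speaker): category_id=NULL, no match -> dropped
  - product 6 (Printer): category_id=NULL, no match -> dropped
So 2 of 6 rows are dropped.

SQL:
SELECT a.name, b.name AS category
FROM products a
INNER JOIN categories b ON a.category_id = b.id

Result:
name       | category 
-----------+----------
Stapler    | Furniture
Router     | Apparel  
Headphones | Furniture
Camera     | Apparel  


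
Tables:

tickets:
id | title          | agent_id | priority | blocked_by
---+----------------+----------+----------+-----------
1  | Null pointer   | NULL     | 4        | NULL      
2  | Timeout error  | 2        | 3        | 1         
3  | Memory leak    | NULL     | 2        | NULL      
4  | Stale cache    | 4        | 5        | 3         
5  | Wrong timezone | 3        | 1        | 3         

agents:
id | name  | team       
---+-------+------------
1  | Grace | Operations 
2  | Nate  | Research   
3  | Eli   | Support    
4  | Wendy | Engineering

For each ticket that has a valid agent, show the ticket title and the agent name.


INNER JOIN keeps only tickets rows whose agent_id matches an id in agents. Walk through each ticket:
  - ticket 1 (Null pointer): agent_id=NULL, no match -> dropped
  - ticket 2 (Timeout error): agent_id=2 -> matches Nate
  - ticket 3 (Memory leak): agent_id=NULL, no match -> dropped
  - ticket 4 (Stale cache): agent_id=4 -> matches Wendy
  - ticket 5 (Wrong timezone): agent_id=3 -> matches Eli
So 2 of 5 rows are dropped.

SQL:
SELECT a.title, b.name AS agent
FROM tickets a
INNER JOIN agents b ON a.agent_id = b.id

Result:
title          | agent
---------------+------
Timeout error  | Nate 
Stale cache    | Wendy
Wrong timezone | Eli  


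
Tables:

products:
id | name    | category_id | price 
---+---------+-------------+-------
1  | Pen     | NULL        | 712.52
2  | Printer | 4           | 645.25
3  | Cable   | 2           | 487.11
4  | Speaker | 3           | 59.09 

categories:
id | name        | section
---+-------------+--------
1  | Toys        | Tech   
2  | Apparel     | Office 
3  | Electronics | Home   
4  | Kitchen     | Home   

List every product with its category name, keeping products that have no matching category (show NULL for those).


LEFT JOIN keeps every row from products (the left table); where category_id has no match in categories, the category columns become NULL. Walk through each product:
  - product 1 (Pen): category_id=NULL, no match -> kept with NULL
  - product 2 (Printer): category_id=4 -> matches Kitchen
  - product 3 (Cable): category_id=2 -> matches Apparel
  - product 4 (Speaker): category_id=3 -> matches Electronics
All 4 rows appear; 1 has NULL category.

SQL:
SELECT a.name, b.name AS category
FROM products a
LEFT JOIN categories b ON a.category_id = b.id

Result:
name    | category   
--------+------------
Pen     | NULL       
Printer | Kitchen    
Cable   | Apparel    
Speaker | Electronics


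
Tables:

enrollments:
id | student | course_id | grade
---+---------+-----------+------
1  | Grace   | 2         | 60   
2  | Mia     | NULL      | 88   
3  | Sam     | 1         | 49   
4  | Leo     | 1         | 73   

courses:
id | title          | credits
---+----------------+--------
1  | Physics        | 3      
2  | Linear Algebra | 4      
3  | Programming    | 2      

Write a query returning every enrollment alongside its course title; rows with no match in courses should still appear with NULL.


LEFT JOIN keeps every row from enrollments (the left table); where course_id has no match in courses, the course columns become NULL. Walk through each enrollment:
  - enrollment 1 (Grace): course_id=2 -> matches Linear Algebra
  - enrollment 2 (Mia): course_id=NULL, no match -> kept with NULL
  - enrollment 3 (Sam): course_id=1 -> matches Physics
  - enrollment 4 (Leo): course_id=1 -> matches Physics
All 4 rows appear; 1 has NULL course.

SQL:
SELECT a.student, b.title AS course
FROM enrollments a
LEFT JOIN courses b ON a.course_id = b.id

Result:
student | course        
--------+---------------
Grace   | Linear Algebra
Mia     | NULL          
Sam     | Physics       
Leo     | Physics       


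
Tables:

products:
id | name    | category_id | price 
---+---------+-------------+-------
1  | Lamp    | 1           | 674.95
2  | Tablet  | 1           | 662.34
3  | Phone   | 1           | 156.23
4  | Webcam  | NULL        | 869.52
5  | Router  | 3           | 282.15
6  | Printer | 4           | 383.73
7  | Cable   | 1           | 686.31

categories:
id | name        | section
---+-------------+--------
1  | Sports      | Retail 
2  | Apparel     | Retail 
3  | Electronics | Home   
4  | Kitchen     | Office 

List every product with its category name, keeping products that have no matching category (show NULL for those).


LEFT JOIN keeps every row from products (the left table); where category_id has no match in categories, the category columns become NULL. Walk through each product:
  - product 1 (Lamp): category_id=1 -> matches Sports
  - product 2 (Tablet): category_id=1 -> matches Sports
  - product 3 (Phone): category_id=1 -> matches Sports
  - product 4 (Webcam): category_id=NULL, no match -> kept with NULL
  - product 5 (Router): category_id=3 -> matches Electronics
  - product 6 (Printer): category_id=4 -> matches Kitchen
  - product 7 (Cable): category_id=1 -> matches Sports
All 7 rows appear; 1 has NULL category.

SQL:
SELECT a.name, b.name AS category
FROM products a
LEFT JOIN categories b ON a.category_id = b.id

Result:
name    | category   
--------+------------
Lamp    | Sports     
Tablet  | Sports     
Phone   | Sports     
Webcam  | NULL       
Router  | Electronics
Printer | Kitchen    
Cable   | Sports     


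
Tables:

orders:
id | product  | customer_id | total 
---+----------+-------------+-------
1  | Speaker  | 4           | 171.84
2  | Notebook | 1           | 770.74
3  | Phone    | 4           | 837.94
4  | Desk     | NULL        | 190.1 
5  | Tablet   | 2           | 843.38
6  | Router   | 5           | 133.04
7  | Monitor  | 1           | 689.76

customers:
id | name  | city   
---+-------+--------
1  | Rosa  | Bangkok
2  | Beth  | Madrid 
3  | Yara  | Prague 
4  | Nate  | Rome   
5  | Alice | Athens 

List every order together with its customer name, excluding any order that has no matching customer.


INNER JOIN keeps only orders rows whose customer_id matches an id in customers. Walk through each order:
  - order 1 (Speaker): customer_id=4 -> matches Nate
  - order 2 (Notebook): customer_id=1 -> matches Rosa
  - order 3 (Phone): customer_id=4 -> matches Nate
  - order 4 (Desk): customer_id=NULL, no match -> dropped
  - order 5 (Tablet): customer_id=2 -> matches Beth
  - order 6 (Router): customer_id=5 -> matches Alice
  - order 7 (Monitor): customer_id=1 -> matches Rosa
So 1 of 7 rows is dropped.

SQL:
SELECT a.product, b.name AS customer
FROM orders a
INNER JOIN customers b ON a.customer_id = b.id

Result:
product  | customer
---------+---------
Speaker  | Nate    
Notebook | Rosa    
Phone    | Nate    
Tablet   | Beth    
Router   | Alice   
Monitor  | Rosa    


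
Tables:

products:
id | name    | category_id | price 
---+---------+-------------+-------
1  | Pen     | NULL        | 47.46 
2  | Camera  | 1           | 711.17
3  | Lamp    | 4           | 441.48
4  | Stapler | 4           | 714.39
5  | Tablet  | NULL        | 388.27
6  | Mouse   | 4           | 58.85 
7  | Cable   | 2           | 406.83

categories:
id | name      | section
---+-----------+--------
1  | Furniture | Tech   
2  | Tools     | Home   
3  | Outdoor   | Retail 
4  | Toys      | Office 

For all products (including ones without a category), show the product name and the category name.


LEFT JOIN keeps every row from products (the left table); where category_id has no match in categories, the category columns become NULL. Walk through each product:
  - product 1 (Pen): category_id=NULL, no match -> kept with NULL
  - product 2 (Camera): category_id=1 -> matches Furniture
  - product 3 (Lamp): category_id=4 -> matches Toys
  - product 4 (Stapler): category_id=4 -> matches Toys
  - product 5 (Tablet): category_id=NULL, no match -> kept with NULL
  - product 6 (Mouse): category_id=4 -> matches Toys
  - product 7 (Cable): category_id=2 -> matches Tools
All 7 rows appear; 2 have NULL category.

SQL:
SELECT a.name, b.name AS category
FROM products a
LEFT JOIN categories b ON a.category_id = b.id

Result:
name    | category 
--------+----------
Pen     | NULL     
Camera  | Furniture
Lamp    | Toys     
Stapler | Toys     
Tablet  | NULL     
Mouse   | Toys     
Cable   | Tools    


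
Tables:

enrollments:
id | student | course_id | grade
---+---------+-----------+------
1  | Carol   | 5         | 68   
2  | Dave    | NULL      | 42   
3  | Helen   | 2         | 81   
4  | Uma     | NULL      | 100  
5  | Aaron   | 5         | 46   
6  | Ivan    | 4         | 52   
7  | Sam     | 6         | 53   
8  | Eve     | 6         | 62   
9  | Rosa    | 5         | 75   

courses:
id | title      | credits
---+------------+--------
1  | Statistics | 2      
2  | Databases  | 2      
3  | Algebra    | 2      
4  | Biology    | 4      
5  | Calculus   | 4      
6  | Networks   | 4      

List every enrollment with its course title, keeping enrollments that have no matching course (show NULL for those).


LEFT JOIN keeps every row from enrollments (the left table); where course_id has no match in courses, the course columns become NULL. Walk through each enrollment:
  - enrollment 1 (Carol): course_id=5 -> matches Calculus
  - enrollment 2 (Dave): course_id=NULL, no match -> kept with NULL
  - enrollment 3 (Helen): course_id=2 -> matches Databases
  - enrollment 4 (Uma): course_id=NULL, no match -> kept with NULL
  - enrollment 5 (Aaron): course_id=5 -> matches Calculus
  - enrollment 6 (Ivan): course_id=4 -> matches Biology
  - enrollment 7 (Sam): course_id=6 -> matches Networks
  - enrollment 8 (Eve): course_id=6 -> matches Networks
  - enrollment 9 (Rosa): course_id=5 -> matches Calculus
All 9 rows appear; 2 have NULL course.

SQL:
SELECT a.student, b.title AS course
FROM enrollments a
LEFT JOIN courses b ON a.course_id = b.id

Result:
student | course   
--------+----------
Carol   | Calculus 
Dave    | NULL     
Helen   | Databases
Uma     | NULL     
Aaron   | Calculus 
Ivan    | Biology  
Sam     | Networks 
Eve     | Networks 
Rosa    | Calculus 


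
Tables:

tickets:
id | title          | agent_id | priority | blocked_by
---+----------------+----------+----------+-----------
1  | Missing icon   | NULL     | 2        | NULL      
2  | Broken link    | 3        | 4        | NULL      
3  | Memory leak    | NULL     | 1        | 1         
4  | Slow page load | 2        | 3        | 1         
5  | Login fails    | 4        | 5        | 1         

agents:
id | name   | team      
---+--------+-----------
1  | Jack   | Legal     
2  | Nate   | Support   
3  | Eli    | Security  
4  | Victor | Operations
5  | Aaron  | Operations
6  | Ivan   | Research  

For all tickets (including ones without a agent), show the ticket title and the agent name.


LEFT JOIN keeps every row from tickets (the left table); where agent_id has no match in agents, the agent columns become NULL. Walk through each ticket:
  - ticket 1 (Missing icon): agent_id=NULL, no match -> kept with NULL
  - ticket 2 (Broken link): agent_id=3 -> matches Eli
  - ticket 3 (Memory leak): agent_id=NULL, no match -> kept with NULL
  - ticket 4 (Slow page load): agent_id=2 -> matches Nate
  - ticket 5 (Login fails): agent_id=4 -> matches Victor
All 5 rows appear; 2 have NULL agent.

SQL:
SELECT a.title, b.name AS agent
FROM tickets a
LEFT JOIN agents b ON a.agent_id = b.id

Result:
title          | agent 
---------------+-------
Missing icon   | NULL  
Broken link    | Eli   
Memory leak    | NULL  
Slow page load | Nate  
Login fails    | Victor


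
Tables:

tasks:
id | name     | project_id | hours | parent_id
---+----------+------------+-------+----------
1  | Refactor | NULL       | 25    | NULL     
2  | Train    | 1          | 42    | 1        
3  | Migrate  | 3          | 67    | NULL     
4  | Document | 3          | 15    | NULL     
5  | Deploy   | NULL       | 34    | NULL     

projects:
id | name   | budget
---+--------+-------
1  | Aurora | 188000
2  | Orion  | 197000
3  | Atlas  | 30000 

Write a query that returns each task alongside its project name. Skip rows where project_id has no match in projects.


INNER JOIN keeps only tasks rows whose project_id matches an id in projects. Walk through each task:
  - task 1 (Refactor): project_id=NULL, no match -> dropped
  - task 2 (Train): project_id=1 -> matches Aurora
  - task 3 (Migrate): project_id=3 -> matches Atlas
  - task 4 (Document): project_id=3 -> matches Atlas
  - task 5 (Deploy): project_id=NULL, no match -> dropped
So 2 of 5 rows are dropped.

SQL:
SELECT a.name, b.name AS project
FROM tasks a
INNER JOIN projects b ON a.project_id = b.id

Result:
name     | project
---------+--------
Train    | Aurora 
Migrate  | Atlas  
Document | Atlas  


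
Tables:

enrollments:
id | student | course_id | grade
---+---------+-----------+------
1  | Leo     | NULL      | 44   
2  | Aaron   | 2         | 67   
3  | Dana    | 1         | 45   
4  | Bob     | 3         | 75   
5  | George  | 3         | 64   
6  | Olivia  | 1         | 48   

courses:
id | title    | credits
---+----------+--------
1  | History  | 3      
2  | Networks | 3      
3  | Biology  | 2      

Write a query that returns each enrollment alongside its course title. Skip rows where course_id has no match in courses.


INNER JOIN keeps only enrollments rows whose course_id matches an id in courses. Walk through each enrollment:
  - enrollment 1 (Leo): course_id=NULL, no match -> dropped
  - enrollment 2 (Aaron): course_id=2 -> matches Networks
  - enrollment 3 (Dana): course_id=1 -> matches History
  - enrollment 4 (Bob): course_id=3 -> matches Biology
  - enrollment 5 (George): course_id=3 -> matches Biology
  - enrollment 6 (Olivia): course_id=1 -> matches History
So 1 of 6 rows is dropped.

SQL:
SELECT a.student, b.title AS course
FROM enrollments a
INNER JOIN courses b ON a.course_id = b.id

Result:
student | course  
--------+---------
Aaron   | Networks
Dana    | History 
Bob     | Biology 
George  | Biology 
Olivia  | History 


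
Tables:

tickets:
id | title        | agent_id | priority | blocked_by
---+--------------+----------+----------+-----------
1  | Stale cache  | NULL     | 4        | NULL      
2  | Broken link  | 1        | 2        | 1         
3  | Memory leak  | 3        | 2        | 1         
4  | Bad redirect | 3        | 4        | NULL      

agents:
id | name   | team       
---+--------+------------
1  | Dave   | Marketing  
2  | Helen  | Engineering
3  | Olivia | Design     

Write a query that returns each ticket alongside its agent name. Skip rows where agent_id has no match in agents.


INNER JOIN keeps only tickets rows whose agent_id matches an id in agents. Walk through each ticket:
  - ticket 1 (Stale cache): agent_id=NULL, no match -> dropped
  - ticket 2 (Broken link): agent_id=1 -> matches Dave
  - ticket 3 (Memory leak): agent_id=3 -> matches Olivia
  - ticket 4 (Bad redirect): agent_id=3 -> matches Olivia
So 1 of 4 rows is dropped.

SQL:
SELECT a.title, b.name AS agent
FROM tickets a
INNER JOIN agents b ON a.agent_id = b.id

Result:
title        | agent 
-------------+-------
Broken link  | Dave  
Memory leak  | Olivia
Bad redirect | Olivia


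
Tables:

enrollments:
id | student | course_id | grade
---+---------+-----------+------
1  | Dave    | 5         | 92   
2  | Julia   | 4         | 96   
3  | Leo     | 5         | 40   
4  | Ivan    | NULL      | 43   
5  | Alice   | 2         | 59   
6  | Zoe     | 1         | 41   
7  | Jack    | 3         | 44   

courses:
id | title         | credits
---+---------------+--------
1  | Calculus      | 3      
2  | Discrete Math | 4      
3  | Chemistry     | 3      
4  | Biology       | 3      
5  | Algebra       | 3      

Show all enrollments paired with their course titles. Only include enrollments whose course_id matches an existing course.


INNER JOIN keeps only enrollments rows whose course_id matches an id in courses. Walk through each enrollment:
  - enrollment 1 (Dave): course_id=5 -> matches Algebra
  - enrollment 2 (Julia): course_id=4 -> matches Biology
  - enrollment 3 (Leo): course_id=5 -> matches Algebra
  - enrollment 4 (Ivan): course_id=NULL, no match -> dropped
  - enrollment 5 (Alice): course_id=2 -> matches Discrete Math
  - enrollment 6 (Zoe): course_id=1 -> matches Calculus
  - enrollment 7 (Jack): course_id=3 -> matches Chemistry
So 1 of 7 rows is dropped.

SQL:
SELECT a.student, b.title AS course
FROM enrollments a
INNER JOIN courses b ON a.course_id = b.id

Result:
student | course       
--------+--------------
Dave    | Algebra      
Julia   | Biology      
Leo     | Algebra      
Alice   | Discrete Math
Zoe     | Calculus     
Jack    | Chemistry    


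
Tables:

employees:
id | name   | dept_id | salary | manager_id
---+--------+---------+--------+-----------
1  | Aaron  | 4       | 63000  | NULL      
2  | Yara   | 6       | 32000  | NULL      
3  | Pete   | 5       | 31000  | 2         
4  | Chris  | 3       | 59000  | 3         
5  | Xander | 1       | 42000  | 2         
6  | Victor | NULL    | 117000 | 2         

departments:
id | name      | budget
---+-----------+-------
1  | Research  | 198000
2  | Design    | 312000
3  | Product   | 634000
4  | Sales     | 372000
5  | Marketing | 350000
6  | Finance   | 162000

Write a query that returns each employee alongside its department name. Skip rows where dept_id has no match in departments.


INNER JOIN keeps only employees rows whose dept_id matches an id in departments. Walk through each employee:
  - employee 1 (Aaron): dept_id=4 -> matches Sales
  - employee 2 (Yara): dept_id=6 -> matches Finance
  - employee 3 (Pete): dept_id=5 -> matches Marketing
  - employee 4 (Chris): dept_id=3 -> matches Product
  - employee 5 (Xander): dept_id=1 -> matches Research
  - employee 6 (Victor): dept_id=NULL, no match -> dropped
So 1 of 6 rows is dropped.

SQL:
SELECT a.name, b.name AS department
FROM employees a
INNER JOIN departments b ON a.dept_id = b.id

Result:
name   | department
-------+-----------
Aaron  | Sales     
Yara   | Finance   
Pete   | Marketing 
Chris  | Product   
Xander | Research  


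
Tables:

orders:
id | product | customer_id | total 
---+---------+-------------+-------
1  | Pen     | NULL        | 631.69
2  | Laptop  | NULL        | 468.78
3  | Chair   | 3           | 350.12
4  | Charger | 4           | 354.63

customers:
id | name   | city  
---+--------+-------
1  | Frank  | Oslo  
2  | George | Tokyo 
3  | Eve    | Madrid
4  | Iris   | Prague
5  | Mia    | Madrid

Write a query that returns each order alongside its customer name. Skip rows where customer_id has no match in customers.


INNER JOIN keeps only orders rows whose customer_id matches an id in customers. Walk through each order:
  - order 1 (Pen): customer_id=NULL, no match -> dropped
  - order 2 (Laptop): customer_id=NULL, no match -> dropped
  - order 3 (Chair): customer_id=3 -> matches Eve
  - order 4 (Charger): customer_id=4 -> matches Iris
So 2 of 4 rows are dropped.

SQL:
SELECT a.product, b.name AS customer
FROM orders a
INNER JOIN customers b ON a.customer_id = b.id

Result:
product | customer
--------+---------
Chair   | Eve     
Charger | Iris    


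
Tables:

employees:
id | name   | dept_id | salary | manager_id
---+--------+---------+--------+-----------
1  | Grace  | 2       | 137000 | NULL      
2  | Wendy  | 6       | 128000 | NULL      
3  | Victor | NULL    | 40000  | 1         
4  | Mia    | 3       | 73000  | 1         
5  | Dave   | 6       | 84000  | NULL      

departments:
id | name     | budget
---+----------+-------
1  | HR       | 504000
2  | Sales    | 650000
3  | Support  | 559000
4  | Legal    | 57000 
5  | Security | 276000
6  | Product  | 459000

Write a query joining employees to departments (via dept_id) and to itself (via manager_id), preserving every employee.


Two LEFT JOINs from the same base table employees: one to departments via dept_id, one to employees itself via manager_id. Both are LEFT so every employee is preserved.
Match against departments:
  - employee 1 (Grace): dept_id=2 -> matches Sales
  - employee 2 (Wendy): dept_id=6 -> matches Product
  - employee 3 (Victor): dept_id=NULL, no match -> kept with NULL
  - employee 4 (Mia): dept_id=3 -> matches Support
  - employee 5 (Dave): dept_id=6 -> matches Product
Match against employees (self):
  - employee 1 (Grace): manager_id=NULL -> NULL
  - employee 2 (Wendy): manager_id=NULL -> NULL
  - employee 3 (Victor): manager_id=1 -> Grace
  - employee 4 (Mia): manager_id=1 -> Grace
  - employee 5 (Dave): manager_id=NULL -> NULL

SQL:
SELECT a.name, b.name AS department, c.name AS manager
FROM employees a
LEFT JOIN departments b ON a.dept_id = b.id
LEFT JOIN employees c ON a.manager_id = c.id

Result:
name   | department | manager
-------+------------+--------
Grace  | Sales      | NULL   
Wendy  | Product    | NULL   
Victor | NULL       | Grace  
Mia    | Support    | Grace  
Dave   | Product    | NULL   


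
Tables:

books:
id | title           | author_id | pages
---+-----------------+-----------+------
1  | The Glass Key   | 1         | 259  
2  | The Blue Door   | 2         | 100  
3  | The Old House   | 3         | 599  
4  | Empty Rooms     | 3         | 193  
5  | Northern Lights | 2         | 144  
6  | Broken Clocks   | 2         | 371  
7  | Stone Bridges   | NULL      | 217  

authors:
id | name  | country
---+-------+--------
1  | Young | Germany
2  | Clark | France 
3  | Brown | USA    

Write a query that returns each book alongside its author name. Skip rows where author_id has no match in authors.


INNER JOIN keeps only books rows whose author_id matches an id in authors. Walk through each book:
  - book 1 (The Glass Key): author_id=1 -> matches Young
  - book 2 (The Blue Door): author_id=2 -> matches Clark
  - book 3 (The Old House): author_id=3 -> matches Brown
  - book 4 (Empty Rooms): author_id=3 -> matches Brown
  - book 5 (Northern Lights): author_id=2 -> matches Clark
  - book 6 (Broken Clocks): author_id=2 -> matches Clark
  - book 7 (Stone Bridges): author_id=NULL, no match -> dropped
So 1 of 7 rows is dropped.

SQL:
SELECT a.title, b.name AS author
FROM books a
INNER JOIN authors b ON a.author_id = b.id

Result:
title           | author
----------------+-------
The Glass Key   | Young 
The Blue Door   | Clark 
The Old House   | Brown 
Empty Rooms     | Brown 
Northern Lights | Clark 
Broken Clocks   | Clark 


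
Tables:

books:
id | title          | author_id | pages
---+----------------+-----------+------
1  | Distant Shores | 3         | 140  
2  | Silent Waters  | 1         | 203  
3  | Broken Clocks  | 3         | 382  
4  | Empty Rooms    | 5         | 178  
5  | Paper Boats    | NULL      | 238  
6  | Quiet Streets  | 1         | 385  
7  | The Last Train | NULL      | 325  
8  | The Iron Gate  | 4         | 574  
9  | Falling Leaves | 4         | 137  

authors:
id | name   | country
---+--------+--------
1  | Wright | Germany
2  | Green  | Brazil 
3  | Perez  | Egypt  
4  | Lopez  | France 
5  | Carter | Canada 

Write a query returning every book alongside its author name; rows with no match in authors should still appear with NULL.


LEFT JOIN keeps every row from books (the left table); where author_id has no match in authors, the author columns become NULL. Walk through each book:
  - book 1 (Distant Shores): author_id=3 -> matches Perez
  - book 2 (Silent Waters): author_id=1 -> matches Wright
  - book 3 (Broken Clocks): author_id=3 -> matches Perez
  - book 4 (Empty Rooms): author_id=5 -> matches Carter
  - book 5 (Paper Boats): author_id=NULL, no match -> kept with NULL
  - book 6 (Quiet Streets): author_id=1 -> matches Wright
  - book 7 (The Last Train): author_id=NULL, no match -> kept with NULL
  - book 8 (The Iron Gate): author_id=4 -> matches Lopez
  - book 9 (Falling Leaves): author_id=4 -> matches Lopez
All 9 rows appear; 2 have NULL author.

SQL:
SELECT a.title, b.name AS author
FROM books a
LEFT JOIN authors b ON a.author_id = b.id

Result:
title          | author
---------------+-------
Distant Shores | Perez 
Silent Waters  | Wright
Broken Clocks  | Perez 
Empty Rooms    | Carter
Paper Boats    | NULL  
Quiet Streets  | Wright
The Last Train | NULL  
The Iron Gate  | Lopez 
Falling Leaves | Lopez 


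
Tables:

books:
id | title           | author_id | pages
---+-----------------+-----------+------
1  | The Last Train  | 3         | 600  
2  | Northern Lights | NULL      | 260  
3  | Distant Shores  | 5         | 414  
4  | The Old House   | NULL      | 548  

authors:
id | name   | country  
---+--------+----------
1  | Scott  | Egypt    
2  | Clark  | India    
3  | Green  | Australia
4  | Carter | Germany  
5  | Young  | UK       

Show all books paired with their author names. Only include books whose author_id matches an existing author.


INNER JOIN keeps only books rows whose author_id matches an id in authors. Walk through each book:
  - book 1 (The Last Train): author_id=3 -> matches Green
  - book 2 (Northern Lights): author_id=NULL, no match -> dropped
  - book 3 (Distant Shores): author_id=5 -> matches Young
  - book 4 (The Old House): author_id=NULL, no match -> dropped
So 2 of 4 rows are dropped.

SQL:
SELECT a.title, b.name AS author
FROM books a
INNER JOIN authors b ON a.author_id = b.id

Result:
title          | author
---------------+-------
The Last Train | Green 
Distant Shores | Young 


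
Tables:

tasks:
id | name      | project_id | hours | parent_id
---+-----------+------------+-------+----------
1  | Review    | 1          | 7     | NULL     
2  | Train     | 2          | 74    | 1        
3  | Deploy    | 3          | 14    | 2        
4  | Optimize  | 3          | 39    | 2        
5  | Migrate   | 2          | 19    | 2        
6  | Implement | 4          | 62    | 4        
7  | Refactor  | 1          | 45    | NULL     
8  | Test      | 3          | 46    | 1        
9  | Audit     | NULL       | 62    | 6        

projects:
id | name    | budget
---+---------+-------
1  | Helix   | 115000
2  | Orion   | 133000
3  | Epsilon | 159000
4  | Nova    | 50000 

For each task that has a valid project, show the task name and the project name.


INNER JOIN keeps only tasks rows whose project_id matches an id in projects. Walk through each task:
  - task 1 (Review): project_id=1 -> matches Helix
  - task 2 (Train): project_id=2 -> matches Orion
  - task 3 (Deploy): project_id=3 -> matches Epsilon
  - task 4 (Optimize): project_id=3 -> matches Epsilon
  - task 5 (Migrate): project_id=2 -> matches Orion
  - task 6 (Implement): project_id=4 -> matches Nova
  - task 7 (Refactor): project_id=1 -> matches Helix
  - task 8 (Test): project_id=3 -> matches Epsilon
  - task 9 (Audit): project_id=NULL, no match -> dropped
So 1 of 9 rows is dropped.

SQL:
SELECT a.name, b.name AS project
FROM tasks a
INNER JOIN projects b ON a.project_id = b.id

Result:
name      | project
----------+--------
Review    | Helix  
Train     | Orion  
Deploy    | Epsilon
Optimize  | Epsilon
Migrate   | Orion  
Implement | Nova   
Refactor  | Helix  
Test      | Epsilon


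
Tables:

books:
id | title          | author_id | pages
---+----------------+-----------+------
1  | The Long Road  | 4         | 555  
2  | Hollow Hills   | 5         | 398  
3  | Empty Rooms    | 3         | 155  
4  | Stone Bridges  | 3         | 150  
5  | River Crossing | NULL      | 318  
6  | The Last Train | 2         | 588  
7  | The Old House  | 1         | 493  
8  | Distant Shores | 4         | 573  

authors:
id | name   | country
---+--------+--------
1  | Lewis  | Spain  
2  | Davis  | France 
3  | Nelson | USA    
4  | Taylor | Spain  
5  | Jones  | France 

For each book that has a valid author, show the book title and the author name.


INNER JOIN keeps only books rows whose author_id matches an id in authors. Walk through each book:
  - book 1 (The Long Road): author_id=4 -> matches Taylor
  - book 2 (Hollow Hills): author_id=5 -> matches Jones
  - book 3 (Empty Rooms): author_id=3 -> matches Nelson
  - book 4 (Stone Bridges): author_id=3 -> matches Nelson
  - book 5 (River Crossing): author_id=NULL, no match -> dropped
  - book 6 (The Last Train): author_id=2 -> matches Davis
  - book 7 (The Old House): author_id=1 -> matches Lewis
  - book 8 (Distant Shores): author_id=4 -> matches Taylor
So 1 of 8 rows is dropped.

SQL:
SELECT a.title, b.name AS author
FROM books a
INNER JOIN authors b ON a.author_id = b.id

Result:
title          | author
---------------+-------
The Long Road  | Taylor
Hollow Hills   | Jones 
Empty Rooms    | Nelson
Stone Bridges  | Nelson
The Last Train | Davis 
The Old House  | Lewis 
Distant Shores | Taylor


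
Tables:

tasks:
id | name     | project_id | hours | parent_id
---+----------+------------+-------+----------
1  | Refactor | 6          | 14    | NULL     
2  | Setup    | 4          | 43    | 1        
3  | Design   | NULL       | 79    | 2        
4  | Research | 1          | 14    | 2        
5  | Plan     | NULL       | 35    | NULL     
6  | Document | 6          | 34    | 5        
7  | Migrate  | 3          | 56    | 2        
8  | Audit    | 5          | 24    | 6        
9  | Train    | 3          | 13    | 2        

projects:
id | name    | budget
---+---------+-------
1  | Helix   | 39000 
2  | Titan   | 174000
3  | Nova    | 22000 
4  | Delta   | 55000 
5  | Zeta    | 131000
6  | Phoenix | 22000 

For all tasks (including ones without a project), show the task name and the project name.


LEFT JOIN keeps every row from tasks (the left table); where project_id has no match in projects, the project columns become NULL. Walk through each task:
  - task 1 (Refactor): project_id=6 -> matches Phoenix
  - task 2 (Setup): project_id=4 -> matches Delta
  - task 3 (Design): project_id=NULL, no match -> kept with NULL
  - task 4 (Research): project_id=1 -> matches Helix
  - task 5 (Plan): project_id=NULL, no match -> kept with NULL
  - task 6 (Document): project_id=6 -> matches Phoenix
  - task 7 (Migrate): project_id=3 -> matches Nova
  - task 8 (Audit): project_id=5 -> matches Zeta
  - task 9 (Train): project_id=3 -> matches Nova
All 9 rows appear; 2 have NULL project.

SQL:
SELECT a.name, b.name AS project
FROM tasks a
LEFT JOIN projects b ON a.project_id = b.id

Result:
name     | project
---------+--------
Refactor | Phoenix
Setup    | Delta  
Design   | NULL   
Research | Helix  
Plan     | NULL   
Document | Phoenix
Migrate  | Nova   
Audit    | Zeta   
Train    | Nova   
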